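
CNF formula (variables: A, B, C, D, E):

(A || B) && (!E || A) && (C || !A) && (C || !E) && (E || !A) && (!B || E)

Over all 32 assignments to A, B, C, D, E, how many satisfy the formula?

4

Satisfying assignments:
  A=T B=F C=T D=F E=T
  A=T B=F C=T D=T E=T
  A=T B=T C=T D=F E=T
  A=T B=T C=T D=T E=T
Count: 4.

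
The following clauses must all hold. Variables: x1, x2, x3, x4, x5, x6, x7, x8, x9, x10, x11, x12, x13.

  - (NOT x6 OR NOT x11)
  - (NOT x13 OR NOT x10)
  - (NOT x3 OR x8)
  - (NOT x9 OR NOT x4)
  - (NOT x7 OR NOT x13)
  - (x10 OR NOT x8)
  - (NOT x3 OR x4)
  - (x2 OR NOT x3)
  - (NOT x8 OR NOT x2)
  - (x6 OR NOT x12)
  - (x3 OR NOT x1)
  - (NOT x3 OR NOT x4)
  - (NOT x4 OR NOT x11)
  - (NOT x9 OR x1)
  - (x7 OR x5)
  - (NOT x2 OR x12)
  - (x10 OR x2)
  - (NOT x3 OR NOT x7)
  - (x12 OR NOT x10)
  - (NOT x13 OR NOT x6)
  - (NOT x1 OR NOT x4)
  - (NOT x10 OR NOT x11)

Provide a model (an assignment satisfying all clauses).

x5 occurs only positively in the remaining clauses — set x5 = True.
x9 occurs only negated in the remaining clauses — set x9 = False.
Set x1 = False and propagate.
Branch on x2: take x2 = True.
  then x8 is forced to False.
  then x3 is forced to False.
  then x12 is forced to True.
  then x6 is forced to True.
  then x11 is forced to False.
  then x13 is forced to False.
x4, x7, x10 are now unconstrained; take x4 = True, x7 = True, x10 = False.

x1=False, x2=True, x3=False, x4=True, x5=True, x6=True, x7=True, x8=False, x9=False, x10=False, x11=False, x12=True, x13=False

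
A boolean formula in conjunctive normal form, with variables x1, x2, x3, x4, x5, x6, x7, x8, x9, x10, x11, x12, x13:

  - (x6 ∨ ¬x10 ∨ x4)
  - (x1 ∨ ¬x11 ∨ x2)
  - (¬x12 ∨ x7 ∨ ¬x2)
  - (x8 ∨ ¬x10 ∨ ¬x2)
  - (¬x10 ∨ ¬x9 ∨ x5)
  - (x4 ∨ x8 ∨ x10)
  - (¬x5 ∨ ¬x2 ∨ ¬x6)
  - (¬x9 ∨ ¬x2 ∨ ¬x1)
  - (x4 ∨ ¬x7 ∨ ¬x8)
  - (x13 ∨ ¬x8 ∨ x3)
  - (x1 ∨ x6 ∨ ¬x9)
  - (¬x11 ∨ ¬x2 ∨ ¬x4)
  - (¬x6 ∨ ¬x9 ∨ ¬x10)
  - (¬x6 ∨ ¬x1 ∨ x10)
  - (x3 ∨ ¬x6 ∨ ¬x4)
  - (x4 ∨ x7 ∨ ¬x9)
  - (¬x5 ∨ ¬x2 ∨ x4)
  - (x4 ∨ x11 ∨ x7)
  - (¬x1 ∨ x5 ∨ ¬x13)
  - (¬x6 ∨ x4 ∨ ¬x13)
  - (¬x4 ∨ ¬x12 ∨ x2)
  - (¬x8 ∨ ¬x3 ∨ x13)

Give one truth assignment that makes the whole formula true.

x1 = False, x2 = True, x3 = False, x4 = True, x5 = True, x6 = False, x7 = True, x8 = True, x9 = False, x10 = True, x11 = False, x12 = False, x13 = True

x9 occurs only negated in the remaining clauses — set x9 = False.
x12 occurs only negated in the remaining clauses — set x12 = False.
Try x1 = False.
Try x2 = True.
For the remaining variables, x3 = False, x4 = True, x5 = True, x6 = False, x7 = True, x8 = True, x10 = True, x11 = False, x13 = True works.
Check each clause:
  1. (x4 ∨ ¬x10 ∨ x6) — x4 is true.
  2. (x1 ∨ x2 ∨ ¬x11) — x2 is true.
  3. (x7 ∨ ¬x12 ∨ ¬x2) — ¬x12 is true.
  4. (¬x2 ∨ ¬x10 ∨ x8) — x8 is true.
  5. (¬x10 ∨ x5 ∨ ¬x9) — x5 is true.
  6. (x10 ∨ x8 ∨ x4) — x8 is true.
  7. (¬x5 ∨ ¬x6 ∨ ¬x2) — ¬x6 is true.
  8. (¬x9 ∨ ¬x1 ∨ ¬x2) — ¬x1 is true.
  9. (¬x7 ∨ x4 ∨ ¬x8) — x4 is true.
  10. (x3 ∨ x13 ∨ ¬x8) — x13 is true.
  11. (¬x9 ∨ x1 ∨ x6) — ¬x9 is true.
  12. (¬x11 ∨ ¬x2 ∨ ¬x4) — ¬x11 is true.
  13. (¬x6 ∨ ¬x10 ∨ ¬x9) — ¬x6 is true.
  14. (¬x6 ∨ ¬x1 ∨ x10) — x10 is true.
  15. (x3 ∨ ¬x4 ∨ ¬x6) — ¬x6 is true.
  16. (x7 ∨ ¬x9 ∨ x4) — x7 is true.
  17. (¬x5 ∨ x4 ∨ ¬x2) — x4 is true.
  18. (x7 ∨ x4 ∨ x11) — x4 is true.
  19. (¬x1 ∨ x5 ∨ ¬x13) — x5 is true.
  20. (¬x13 ∨ ¬x6 ∨ x4) — ¬x6 is true.
  21. (¬x12 ∨ x2 ∨ ¬x4) — x2 is true.
  22. (¬x3 ∨ x13 ∨ ¬x8) — x13 is true.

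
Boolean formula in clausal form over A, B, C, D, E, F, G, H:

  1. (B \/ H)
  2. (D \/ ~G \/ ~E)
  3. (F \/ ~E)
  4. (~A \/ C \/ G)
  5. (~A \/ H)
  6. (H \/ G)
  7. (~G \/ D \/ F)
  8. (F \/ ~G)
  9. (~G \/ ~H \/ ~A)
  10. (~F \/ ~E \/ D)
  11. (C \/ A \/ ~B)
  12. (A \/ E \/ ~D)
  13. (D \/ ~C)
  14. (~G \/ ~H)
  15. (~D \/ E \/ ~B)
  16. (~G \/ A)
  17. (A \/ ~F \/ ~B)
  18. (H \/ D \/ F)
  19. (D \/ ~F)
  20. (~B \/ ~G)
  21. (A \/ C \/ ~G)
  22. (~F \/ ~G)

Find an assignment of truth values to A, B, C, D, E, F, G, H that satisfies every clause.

Set A = True and propagate.
  then H is forced to True.
  then G is forced to False.
  then C is forced to True.
  then D is forced to True.
The remaining clauses are satisfied by B = False, E = False, F = True.

A=True  B=False  C=True  D=True  E=False  F=True  G=False  H=True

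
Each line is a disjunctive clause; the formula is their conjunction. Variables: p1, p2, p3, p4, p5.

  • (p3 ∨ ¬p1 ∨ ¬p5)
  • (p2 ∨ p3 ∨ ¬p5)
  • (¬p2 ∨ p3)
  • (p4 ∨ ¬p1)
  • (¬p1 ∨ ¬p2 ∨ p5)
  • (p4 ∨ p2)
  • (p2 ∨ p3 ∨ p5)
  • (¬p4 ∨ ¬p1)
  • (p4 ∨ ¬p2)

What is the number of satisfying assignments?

4

Satisfying assignments:
  p1=F p2=F p3=T p4=T p5=F
  p1=F p2=F p3=T p4=T p5=T
  p1=F p2=T p3=T p4=T p5=F
  p1=F p2=T p3=T p4=T p5=T
That's 4 in total.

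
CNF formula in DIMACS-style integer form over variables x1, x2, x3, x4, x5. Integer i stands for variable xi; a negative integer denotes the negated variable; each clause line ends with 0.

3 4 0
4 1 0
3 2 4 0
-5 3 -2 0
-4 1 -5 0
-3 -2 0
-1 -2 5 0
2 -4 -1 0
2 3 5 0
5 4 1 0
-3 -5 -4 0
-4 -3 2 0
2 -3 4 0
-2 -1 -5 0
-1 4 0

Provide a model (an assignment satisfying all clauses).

x1=False  x2=True  x3=False  x4=True  x5=False

Branch on x1: take x1 = False.
  then x4 is forced to True.
  then x5 is forced to False.
For the remaining variables, x2 = True, x3 = False works.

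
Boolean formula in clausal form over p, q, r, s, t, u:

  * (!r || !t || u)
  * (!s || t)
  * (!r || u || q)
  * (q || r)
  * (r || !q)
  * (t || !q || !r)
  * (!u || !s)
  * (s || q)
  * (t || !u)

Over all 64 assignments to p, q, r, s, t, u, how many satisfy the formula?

2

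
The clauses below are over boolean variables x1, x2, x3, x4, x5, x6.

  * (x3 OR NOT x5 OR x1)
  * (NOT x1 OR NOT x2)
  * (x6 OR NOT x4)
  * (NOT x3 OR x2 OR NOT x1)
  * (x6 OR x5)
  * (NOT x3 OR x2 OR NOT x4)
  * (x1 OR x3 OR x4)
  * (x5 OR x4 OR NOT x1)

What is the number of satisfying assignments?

14

Split on x1, then x3.
  x1=T, x3=T: a clause becomes empty — 0.
  x1=T, x3=F: remaining (x2,x4,x5,x6) ∈ {(F,F,T,F); (F,F,T,T); (F,T,F,T); (F,T,T,T)} — 4.
  x1=F, x3=T: 8 of the 16 assignments to (x2,x4,x5,x6) work.
  x1=F, x3=F: remaining (x2,x4,x5,x6) ∈ {(F,T,F,T); (T,T,F,T)} — 2.
Total: 0 + 4 + 8 + 2 = 14.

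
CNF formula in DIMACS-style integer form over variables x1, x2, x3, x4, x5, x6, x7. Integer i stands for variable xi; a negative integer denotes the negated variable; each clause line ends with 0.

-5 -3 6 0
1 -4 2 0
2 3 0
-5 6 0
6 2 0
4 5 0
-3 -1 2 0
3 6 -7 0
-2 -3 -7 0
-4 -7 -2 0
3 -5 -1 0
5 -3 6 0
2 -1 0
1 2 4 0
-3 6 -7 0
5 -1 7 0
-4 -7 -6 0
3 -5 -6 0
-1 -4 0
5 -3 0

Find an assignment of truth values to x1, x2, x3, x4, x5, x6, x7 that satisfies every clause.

Branch on x1: take x1 = False.
Try x2 = True.
The remaining clauses are satisfied by x3 = True, x4 = False, x5 = True, x6 = True, x7 = False.
Every clause has at least one true literal under this assignment.

x1 = False, x2 = True, x3 = True, x4 = False, x5 = True, x6 = True, x7 = False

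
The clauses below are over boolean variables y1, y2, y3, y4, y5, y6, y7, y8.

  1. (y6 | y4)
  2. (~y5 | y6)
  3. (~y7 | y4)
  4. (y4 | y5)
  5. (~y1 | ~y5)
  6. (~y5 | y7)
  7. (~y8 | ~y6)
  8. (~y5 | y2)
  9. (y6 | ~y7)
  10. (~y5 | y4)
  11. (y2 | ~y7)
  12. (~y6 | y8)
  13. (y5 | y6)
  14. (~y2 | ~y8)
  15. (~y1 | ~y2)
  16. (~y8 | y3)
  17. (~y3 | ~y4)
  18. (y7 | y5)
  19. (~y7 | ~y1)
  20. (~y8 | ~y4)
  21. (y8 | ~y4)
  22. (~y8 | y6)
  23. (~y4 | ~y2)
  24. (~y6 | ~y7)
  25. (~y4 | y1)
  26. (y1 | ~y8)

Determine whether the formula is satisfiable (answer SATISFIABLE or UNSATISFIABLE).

y4 = True:
  propagation gives y3=False, y8=False; an empty clause results — contradiction.
y4 = False:
  propagation gives y6=True, y7=False, y5=True; an empty clause results — contradiction.
Every branch closes, so no satisfying assignment exists.

UNSATISFIABLE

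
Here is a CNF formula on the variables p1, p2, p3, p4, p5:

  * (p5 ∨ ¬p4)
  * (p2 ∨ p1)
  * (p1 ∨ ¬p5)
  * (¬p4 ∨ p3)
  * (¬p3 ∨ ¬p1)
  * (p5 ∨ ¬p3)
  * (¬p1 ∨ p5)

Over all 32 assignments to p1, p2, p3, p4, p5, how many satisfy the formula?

3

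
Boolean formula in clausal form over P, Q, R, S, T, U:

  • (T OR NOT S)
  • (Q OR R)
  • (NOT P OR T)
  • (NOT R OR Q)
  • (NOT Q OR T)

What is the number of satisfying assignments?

16

Case analysis on Q and T:
  Q=1, T=1: P, R, S, U free → 2^4 = 16.
  Q=1, T=0: a clause becomes empty — 0.
  Q=0, T=1: a clause becomes empty — 0.
  Q=0, T=0: a clause becomes empty — 0.
Total: 16 + 0 + 0 + 0 = 16.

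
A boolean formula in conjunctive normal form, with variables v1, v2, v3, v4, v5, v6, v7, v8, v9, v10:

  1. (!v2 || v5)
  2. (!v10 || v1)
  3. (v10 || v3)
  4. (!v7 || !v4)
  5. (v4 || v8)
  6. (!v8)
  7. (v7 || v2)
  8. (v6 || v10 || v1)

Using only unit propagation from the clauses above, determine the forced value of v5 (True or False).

True

(!v8) stands alone — v8 = False.
In (v4 || v8), v8 is now false; v4 must hold, so v4 = True.
(!v4 || !v7): since v4 = True, the clause reduces to (!v7). v7 = False.
In (v2 || v7), v7 is now false; v2 must hold, so v2 = True.
(v5 || !v2): since v2 = True, the clause reduces to (v5). v5 = True.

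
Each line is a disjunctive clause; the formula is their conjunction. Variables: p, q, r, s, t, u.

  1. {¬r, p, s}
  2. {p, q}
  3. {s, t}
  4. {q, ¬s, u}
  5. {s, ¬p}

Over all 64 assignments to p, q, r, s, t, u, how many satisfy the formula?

Case analysis on s and p:
  s=T, p=T: r, t free; 3 ways for (q,u) × 2^2 = 12.
  s=T, p=F: forces q=T; r, t, u free → 2^3 = 8.
  s=F, p=T: a clause becomes empty — 0.
  s=F, p=F: remaining (q,r,t,u) ∈ {(T,F,T,F); (T,F,T,T)} — 2.
Total: 12 + 8 + 0 + 2 = 22.

22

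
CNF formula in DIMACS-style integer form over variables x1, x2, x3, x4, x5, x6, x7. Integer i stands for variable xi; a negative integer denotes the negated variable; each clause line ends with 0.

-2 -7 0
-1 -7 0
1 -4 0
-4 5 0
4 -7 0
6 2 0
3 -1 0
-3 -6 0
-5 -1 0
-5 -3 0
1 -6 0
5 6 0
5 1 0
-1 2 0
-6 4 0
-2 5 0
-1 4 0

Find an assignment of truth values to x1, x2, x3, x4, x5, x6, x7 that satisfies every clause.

x1=False  x2=True  x3=False  x4=False  x5=True  x6=False  x7=False

Pure literal: x7 appears only negated; assign x7 = False.
Branch on x1: take x1 = False.
  then x4 is forced to False.
  then x6 is forced to False.
  then x2 is forced to True.
  then x5 is forced to True.
  then x3 is forced to False.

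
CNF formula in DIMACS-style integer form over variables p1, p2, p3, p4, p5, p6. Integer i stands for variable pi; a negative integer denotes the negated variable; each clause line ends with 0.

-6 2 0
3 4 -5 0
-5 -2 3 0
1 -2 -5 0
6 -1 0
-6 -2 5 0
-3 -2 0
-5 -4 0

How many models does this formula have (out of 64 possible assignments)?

7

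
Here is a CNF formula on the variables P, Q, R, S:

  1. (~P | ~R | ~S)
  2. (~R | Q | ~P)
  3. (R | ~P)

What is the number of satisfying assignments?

9

Case analysis on P and R:
  P=T, R=T: remaining (Q,S) ∈ {(T,F)} — 1.
  P=T, R=F: a clause becomes empty — 0.
  P=F, R=T: remaining (Q,S) ∈ {(F,F); (F,T); (T,F); (T,T)} — 4.
  P=F, R=F: remaining (Q,S) ∈ {(F,F); (F,T); (T,F); (T,T)} — 4.
Total: 1 + 0 + 4 + 4 = 9.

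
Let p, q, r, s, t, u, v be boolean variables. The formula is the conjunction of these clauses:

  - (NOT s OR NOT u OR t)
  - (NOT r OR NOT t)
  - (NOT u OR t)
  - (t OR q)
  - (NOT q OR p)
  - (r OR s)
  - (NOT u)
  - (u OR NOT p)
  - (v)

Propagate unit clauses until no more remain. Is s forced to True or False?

True

Unit clause (NOT u) sets u = False.
In (u OR NOT p), u is now false; NOT p must hold, so p = False.
(p OR NOT q): since p = False, the clause reduces to (NOT q). q = False.
(q OR t): since q = False, the clause reduces to (t). t = True.
(NOT t OR NOT r) with t = True leaves only NOT r, so r = False.
From (s OR r) and r = False: s = True.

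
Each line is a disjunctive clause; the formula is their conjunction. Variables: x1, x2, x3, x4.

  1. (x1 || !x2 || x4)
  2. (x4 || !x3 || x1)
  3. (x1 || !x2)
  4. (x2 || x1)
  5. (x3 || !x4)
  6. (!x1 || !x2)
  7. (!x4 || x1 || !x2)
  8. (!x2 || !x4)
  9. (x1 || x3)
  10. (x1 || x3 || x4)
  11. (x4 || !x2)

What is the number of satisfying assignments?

3

Satisfying assignments:
  x1=1 x2=0 x3=0 x4=0
  x1=1 x2=0 x3=1 x4=0
  x1=1 x2=0 x3=1 x4=1
That's 3 in total.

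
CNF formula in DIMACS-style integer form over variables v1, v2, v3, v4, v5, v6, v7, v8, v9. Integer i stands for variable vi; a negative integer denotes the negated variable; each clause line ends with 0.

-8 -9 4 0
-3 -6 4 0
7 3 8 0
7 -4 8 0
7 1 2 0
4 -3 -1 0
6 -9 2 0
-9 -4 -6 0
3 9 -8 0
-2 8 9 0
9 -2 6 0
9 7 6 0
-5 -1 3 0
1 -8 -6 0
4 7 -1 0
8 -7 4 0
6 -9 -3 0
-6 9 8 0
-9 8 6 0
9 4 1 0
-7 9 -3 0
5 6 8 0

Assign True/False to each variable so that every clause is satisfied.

v1=False, v2=True, v3=False, v4=True, v5=True, v6=False, v7=False, v8=True, v9=True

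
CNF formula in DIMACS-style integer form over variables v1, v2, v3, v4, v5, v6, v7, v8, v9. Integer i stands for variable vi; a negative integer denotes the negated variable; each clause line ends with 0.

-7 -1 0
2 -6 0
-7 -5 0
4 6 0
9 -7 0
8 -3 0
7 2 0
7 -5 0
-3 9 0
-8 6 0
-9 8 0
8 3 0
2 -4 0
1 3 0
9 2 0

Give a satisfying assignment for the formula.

v1 = 0, v2 = 1, v3 = 1, v4 = 1, v5 = 0, v6 = 1, v7 = 0, v8 = 1, v9 = 1

Check each clause:
  1. (~v7 \/ ~v1) — ~v7 is true.
  2. (~v6 \/ v2) — v2 is true.
  3. (~v5 \/ ~v7) — ~v7 is true.
  4. (v4 \/ v6) — v4 is true.
  5. (~v7 \/ v9) — ~v7 is true.
  6. (~v3 \/ v8) — v8 is true.
  7. (v2 \/ v7) — v2 is true.
  8. (~v5 \/ v7) — ~v5 is true.
  9. (~v3 \/ v9) — v9 is true.
  10. (~v8 \/ v6) — v6 is true.
  11. (v8 \/ ~v9) — v8 is true.
  12. (v8 \/ v3) — v8 is true.
  13. (v2 \/ ~v4) — v2 is true.
  14. (v1 \/ v3) — v3 is true.
  15. (v2 \/ v9) — v9 is true.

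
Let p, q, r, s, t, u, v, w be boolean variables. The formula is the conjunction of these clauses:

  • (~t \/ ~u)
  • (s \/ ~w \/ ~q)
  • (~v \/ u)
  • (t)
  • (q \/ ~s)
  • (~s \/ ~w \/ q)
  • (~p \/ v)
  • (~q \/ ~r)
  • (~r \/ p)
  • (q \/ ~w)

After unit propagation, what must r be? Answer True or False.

False

(t) stands alone — t = True.
(~t \/ ~u) with t = True leaves only ~u, so u = False.
(u \/ ~v) with u = False leaves only ~v, so v = False.
(v \/ ~p) with v = False leaves only ~p, so p = False.
(p \/ ~r) with p = False leaves only ~r, so r = False.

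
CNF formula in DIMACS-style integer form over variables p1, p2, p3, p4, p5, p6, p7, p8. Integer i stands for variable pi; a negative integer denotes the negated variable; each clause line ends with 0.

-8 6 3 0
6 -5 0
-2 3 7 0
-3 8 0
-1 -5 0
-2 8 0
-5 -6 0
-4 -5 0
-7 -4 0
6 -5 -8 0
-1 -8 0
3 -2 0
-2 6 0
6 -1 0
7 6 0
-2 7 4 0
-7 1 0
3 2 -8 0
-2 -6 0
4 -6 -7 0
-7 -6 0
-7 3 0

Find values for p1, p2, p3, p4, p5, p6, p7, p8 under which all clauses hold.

p1 = True, p2 = False, p3 = False, p4 = False, p5 = False, p6 = True, p7 = False, p8 = False

Pure literal: p5 appears only negated; assign p5 = False.
Try p1 = True.
  then p8 is forced to False.
  then p3 is forced to False.
  then p2 is forced to False.
  then p6 is forced to True.
  then p7 is forced to False.
p4 is now unconstrained; take p4 = False.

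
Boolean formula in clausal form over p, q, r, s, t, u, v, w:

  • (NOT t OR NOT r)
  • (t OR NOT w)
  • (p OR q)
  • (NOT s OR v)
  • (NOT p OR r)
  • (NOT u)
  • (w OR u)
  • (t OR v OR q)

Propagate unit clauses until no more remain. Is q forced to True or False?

True

(NOT u) is a unit clause: u = False.
From (w OR u) and u = False: w = True.
(t OR NOT w): since w = True, the clause reduces to (t). t = True.
From (NOT r OR NOT t) and t = True: r = False.
From (NOT p OR r) and r = False: p = False.
From (p OR q) and p = False: q = True.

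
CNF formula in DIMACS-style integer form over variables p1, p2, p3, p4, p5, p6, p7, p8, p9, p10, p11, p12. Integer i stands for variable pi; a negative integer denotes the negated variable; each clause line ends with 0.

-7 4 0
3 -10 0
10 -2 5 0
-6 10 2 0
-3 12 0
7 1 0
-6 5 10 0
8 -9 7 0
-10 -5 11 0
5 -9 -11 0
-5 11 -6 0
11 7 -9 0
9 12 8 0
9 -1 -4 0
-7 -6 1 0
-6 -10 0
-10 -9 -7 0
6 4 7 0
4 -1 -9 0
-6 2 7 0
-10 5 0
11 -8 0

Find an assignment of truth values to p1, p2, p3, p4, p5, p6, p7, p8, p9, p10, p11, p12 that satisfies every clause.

Branch on p1: take p1 = True.
Set p2 = False and propagate.
For the remaining variables, p3 = False, p4 = True, p5 = True, p6 = False, p7 = True, p8 = True, p9 = True, p10 = False, p11 = True, p12 = False works.
Every clause has at least one true literal under this assignment.

p1 = True, p2 = False, p3 = False, p4 = True, p5 = True, p6 = False, p7 = True, p8 = True, p9 = True, p10 = False, p11 = True, p12 = False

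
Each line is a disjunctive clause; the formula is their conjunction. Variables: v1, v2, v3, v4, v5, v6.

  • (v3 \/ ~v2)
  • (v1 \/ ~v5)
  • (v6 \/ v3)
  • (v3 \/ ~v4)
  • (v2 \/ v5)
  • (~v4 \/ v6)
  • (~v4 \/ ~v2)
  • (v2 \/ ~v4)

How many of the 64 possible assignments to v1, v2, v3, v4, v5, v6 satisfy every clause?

Split on v2, then v4.
  v2=1, v4=1: a clause becomes empty — 0.
  v2=1, v4=0: v6 free; 3 ways for (v1,v3,v5) × 2^1 = 6.
  v2=0, v4=1: a clause becomes empty — 0.
  v2=0, v4=0: remaining (v1,v3,v5,v6) ∈ {(1,0,1,1); (1,1,1,0); (1,1,1,1)} — 3.
Total: 0 + 6 + 0 + 3 = 9.

9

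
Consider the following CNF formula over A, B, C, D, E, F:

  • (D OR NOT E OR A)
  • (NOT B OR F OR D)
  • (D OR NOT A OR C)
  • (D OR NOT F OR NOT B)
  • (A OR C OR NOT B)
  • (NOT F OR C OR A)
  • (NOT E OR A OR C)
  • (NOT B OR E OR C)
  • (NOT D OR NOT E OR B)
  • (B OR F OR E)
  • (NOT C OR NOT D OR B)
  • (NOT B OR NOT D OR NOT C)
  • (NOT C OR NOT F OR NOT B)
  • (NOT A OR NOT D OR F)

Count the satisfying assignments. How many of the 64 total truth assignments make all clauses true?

6

Satisfying assignments:
  A=0 B=0 C=1 D=0 E=0 F=1
  A=1 B=0 C=0 D=1 E=0 F=1
  A=1 B=0 C=1 D=0 E=0 F=1
  A=1 B=0 C=1 D=0 E=1 F=0
  A=1 B=0 C=1 D=0 E=1 F=1
  A=1 B=1 C=0 D=1 E=1 F=1
Count: 6.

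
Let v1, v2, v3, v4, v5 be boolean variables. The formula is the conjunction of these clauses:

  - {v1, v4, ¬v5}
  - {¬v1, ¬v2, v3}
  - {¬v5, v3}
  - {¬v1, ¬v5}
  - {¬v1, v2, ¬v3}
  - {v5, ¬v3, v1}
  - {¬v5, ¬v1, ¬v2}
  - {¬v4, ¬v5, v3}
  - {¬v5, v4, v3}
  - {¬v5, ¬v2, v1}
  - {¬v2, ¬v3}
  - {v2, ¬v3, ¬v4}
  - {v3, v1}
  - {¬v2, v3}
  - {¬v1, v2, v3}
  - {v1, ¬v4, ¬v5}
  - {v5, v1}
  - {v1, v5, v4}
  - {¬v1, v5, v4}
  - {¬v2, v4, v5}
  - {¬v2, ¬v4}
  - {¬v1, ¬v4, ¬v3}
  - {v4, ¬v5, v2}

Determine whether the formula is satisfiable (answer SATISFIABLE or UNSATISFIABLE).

UNSATISFIABLE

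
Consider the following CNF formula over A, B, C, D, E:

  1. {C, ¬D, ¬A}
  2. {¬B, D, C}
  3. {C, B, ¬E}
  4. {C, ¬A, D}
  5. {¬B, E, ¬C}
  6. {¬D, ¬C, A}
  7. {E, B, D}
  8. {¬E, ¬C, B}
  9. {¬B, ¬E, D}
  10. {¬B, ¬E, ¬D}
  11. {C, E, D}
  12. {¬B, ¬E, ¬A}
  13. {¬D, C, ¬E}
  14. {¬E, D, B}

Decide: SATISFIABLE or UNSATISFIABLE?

Branch on A: take A = False.
For the remaining variables, B = False, C = False, D = True, E = False works.
Every clause has at least one true literal under this assignment.
So A=False  B=False  C=False  D=True  E=False is a satisfying assignment.

SATISFIABLE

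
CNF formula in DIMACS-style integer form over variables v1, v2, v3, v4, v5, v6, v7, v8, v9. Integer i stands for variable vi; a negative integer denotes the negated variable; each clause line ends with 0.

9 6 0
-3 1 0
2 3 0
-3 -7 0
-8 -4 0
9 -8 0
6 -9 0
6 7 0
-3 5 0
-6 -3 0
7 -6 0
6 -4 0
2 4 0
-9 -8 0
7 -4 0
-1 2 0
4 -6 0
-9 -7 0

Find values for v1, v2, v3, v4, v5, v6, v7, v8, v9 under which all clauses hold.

Pure literal: v2 appears only positively; assign v2 = True.
v5 occurs only positively in the remaining clauses — set v5 = True.
Branch on v1: take v1 = False.
  then v3 is forced to False.
For the remaining variables, v4 = True, v6 = True, v7 = True, v8 = False, v9 = False works.

v1=F, v2=T, v3=F, v4=T, v5=T, v6=T, v7=T, v8=F, v9=F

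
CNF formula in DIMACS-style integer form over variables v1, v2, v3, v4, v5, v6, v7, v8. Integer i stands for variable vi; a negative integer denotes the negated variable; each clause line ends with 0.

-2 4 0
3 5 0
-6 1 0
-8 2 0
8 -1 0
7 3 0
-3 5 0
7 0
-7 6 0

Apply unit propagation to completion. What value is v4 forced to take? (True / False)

(v7) stands alone — v7 = True.
(v6 ∨ ¬v7) with v7 = True leaves only v6, so v6 = True.
(v1 ∨ ¬v6) with v6 = True leaves only v1, so v1 = True.
From (v8 ∨ ¬v1) and v1 = True: v8 = True.
(¬v8 ∨ v2): since v8 = True, the clause reduces to (v2). v2 = True.
(v4 ∨ ¬v2): since v2 = True, the clause reduces to (v4). v4 = True.

True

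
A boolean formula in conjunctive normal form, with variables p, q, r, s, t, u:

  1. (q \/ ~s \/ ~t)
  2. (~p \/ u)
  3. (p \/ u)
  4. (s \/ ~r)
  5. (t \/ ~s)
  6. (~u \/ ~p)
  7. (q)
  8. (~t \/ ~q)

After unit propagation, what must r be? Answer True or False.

False

(q) stands alone — q = True.
(~q \/ ~t) with q = True leaves only ~t, so t = False.
(t \/ ~s): since t = False, the clause reduces to (~s). s = False.
In (s \/ ~r), s is now false; ~r must hold, so r = False.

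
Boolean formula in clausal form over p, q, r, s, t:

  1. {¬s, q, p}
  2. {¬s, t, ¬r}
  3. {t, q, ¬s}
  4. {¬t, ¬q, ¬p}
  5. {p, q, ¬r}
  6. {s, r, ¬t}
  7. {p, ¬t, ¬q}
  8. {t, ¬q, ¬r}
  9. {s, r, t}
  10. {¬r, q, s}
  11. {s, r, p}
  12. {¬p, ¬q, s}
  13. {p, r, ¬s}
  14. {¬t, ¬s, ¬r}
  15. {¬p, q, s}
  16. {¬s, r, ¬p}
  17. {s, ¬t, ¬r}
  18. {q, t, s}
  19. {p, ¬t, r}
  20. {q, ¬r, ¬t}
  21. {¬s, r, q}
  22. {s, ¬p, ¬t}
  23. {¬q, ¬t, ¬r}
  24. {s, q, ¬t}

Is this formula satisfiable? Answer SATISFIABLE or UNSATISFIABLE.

UNSATISFIABLE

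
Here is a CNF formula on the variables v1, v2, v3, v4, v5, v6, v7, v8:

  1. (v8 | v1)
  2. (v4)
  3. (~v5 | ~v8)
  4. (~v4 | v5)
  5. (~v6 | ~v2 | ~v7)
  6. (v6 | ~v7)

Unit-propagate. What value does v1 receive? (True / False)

True

Unit clause (v4) sets v4 = True.
(~v4 | v5) with v4 = True leaves only v5, so v5 = True.
In (~v8 | ~v5), ~v5 is now false; ~v8 must hold, so v8 = False.
From (v1 | v8) and v8 = False: v1 = True.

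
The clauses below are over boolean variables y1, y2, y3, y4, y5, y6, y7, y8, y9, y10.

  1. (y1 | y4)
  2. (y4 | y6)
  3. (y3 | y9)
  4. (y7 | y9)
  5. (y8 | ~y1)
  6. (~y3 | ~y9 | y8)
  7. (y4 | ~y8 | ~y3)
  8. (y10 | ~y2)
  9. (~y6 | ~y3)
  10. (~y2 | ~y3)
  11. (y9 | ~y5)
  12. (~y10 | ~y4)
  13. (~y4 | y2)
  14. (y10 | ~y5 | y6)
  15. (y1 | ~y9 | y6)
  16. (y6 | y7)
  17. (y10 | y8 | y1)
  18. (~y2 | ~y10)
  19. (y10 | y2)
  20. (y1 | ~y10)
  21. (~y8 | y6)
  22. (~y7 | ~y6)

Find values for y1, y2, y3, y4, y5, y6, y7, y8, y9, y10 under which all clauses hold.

y5 occurs only negated in the remaining clauses — set y5 = False.
Try y1 = True.
  then y8 is forced to True.
  then y6 is forced to True.
  then y3 is forced to False.
  then y9 is forced to True.
  then y7 is forced to False.
Try y2 = False.
  then y4 is forced to False.
  then y10 is forced to True.

y1=1  y2=0  y3=0  y4=0  y5=0  y6=1  y7=0  y8=1  y9=1  y10=1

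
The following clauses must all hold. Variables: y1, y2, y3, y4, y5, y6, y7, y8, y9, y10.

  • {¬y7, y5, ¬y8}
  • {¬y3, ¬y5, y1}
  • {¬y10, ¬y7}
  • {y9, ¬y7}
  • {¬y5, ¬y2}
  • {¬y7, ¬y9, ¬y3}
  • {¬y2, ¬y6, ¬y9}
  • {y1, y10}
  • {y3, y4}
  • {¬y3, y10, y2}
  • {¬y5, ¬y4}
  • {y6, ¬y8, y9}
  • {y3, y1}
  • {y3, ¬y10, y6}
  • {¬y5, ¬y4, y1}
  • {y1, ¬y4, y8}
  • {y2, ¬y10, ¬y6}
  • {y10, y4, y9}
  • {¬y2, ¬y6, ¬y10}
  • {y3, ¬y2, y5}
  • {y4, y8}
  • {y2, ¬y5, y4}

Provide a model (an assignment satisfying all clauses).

y1 = F, y2 = T, y3 = T, y4 = T, y5 = F, y6 = F, y7 = F, y8 = T, y9 = T, y10 = T

y7 occurs only negated in the remaining clauses — set y7 = False.
Try y1 = False.
  then y10 is forced to True.
  then y3 is forced to True.
  then y5 is forced to False.
Branch on y2: take y2 = True.
  then y6 is forced to False.
The remaining clauses are satisfied by y4 = True, y8 = True, y9 = True.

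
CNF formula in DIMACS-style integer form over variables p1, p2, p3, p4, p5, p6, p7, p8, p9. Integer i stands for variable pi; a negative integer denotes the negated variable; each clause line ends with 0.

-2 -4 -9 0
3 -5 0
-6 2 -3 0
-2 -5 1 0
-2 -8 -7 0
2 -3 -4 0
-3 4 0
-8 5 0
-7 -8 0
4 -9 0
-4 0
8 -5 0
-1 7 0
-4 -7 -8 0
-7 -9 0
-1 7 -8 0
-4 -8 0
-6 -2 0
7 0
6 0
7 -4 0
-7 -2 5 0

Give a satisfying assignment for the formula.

p1 = T, p2 = F, p3 = F, p4 = F, p5 = F, p6 = T, p7 = T, p8 = F, p9 = F

Check each clause:
  1. (~p4 \/ ~p2 \/ ~p9) — ~p4 is true.
  2. (p3 \/ ~p5) — ~p5 is true.
  3. (~p3 \/ ~p6 \/ p2) — ~p3 is true.
  4. (p1 \/ ~p5 \/ ~p2) — p1 is true.
  5. (~p8 \/ ~p2 \/ ~p7) — ~p8 is true.
  6. (p2 \/ ~p4 \/ ~p3) — ~p4 is true.
  7. (~p3 \/ p4) — ~p3 is true.
  8. (~p8 \/ p5) — ~p8 is true.
  9. (~p8 \/ ~p7) — ~p8 is true.
  10. (p4 \/ ~p9) — ~p9 is true.
  11. (~p4) — ~p4 is true.
  12. (~p5 \/ p8) — ~p5 is true.
  13. (p7 \/ ~p1) — p7 is true.
  14. (~p8 \/ ~p4 \/ ~p7) — ~p8 is true.
  15. (~p9 \/ ~p7) — ~p9 is true.
  16. (p7 \/ ~p1 \/ ~p8) — ~p8 is true.
  17. (~p4 \/ ~p8) — ~p8 is true.
  18. (~p6 \/ ~p2) — ~p2 is true.
  19. (p7) — p7 is true.
  20. (p6) — p6 is true.
  21. (p7 \/ ~p4) — ~p4 is true.
  22. (~p7 \/ ~p2 \/ p5) — ~p2 is true.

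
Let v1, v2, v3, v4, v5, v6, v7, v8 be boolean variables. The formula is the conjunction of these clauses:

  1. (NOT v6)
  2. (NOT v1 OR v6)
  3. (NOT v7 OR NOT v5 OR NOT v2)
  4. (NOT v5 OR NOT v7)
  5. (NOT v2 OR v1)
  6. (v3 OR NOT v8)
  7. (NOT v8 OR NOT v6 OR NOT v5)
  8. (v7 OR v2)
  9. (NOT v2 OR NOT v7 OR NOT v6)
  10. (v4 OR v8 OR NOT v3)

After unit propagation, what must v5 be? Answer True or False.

False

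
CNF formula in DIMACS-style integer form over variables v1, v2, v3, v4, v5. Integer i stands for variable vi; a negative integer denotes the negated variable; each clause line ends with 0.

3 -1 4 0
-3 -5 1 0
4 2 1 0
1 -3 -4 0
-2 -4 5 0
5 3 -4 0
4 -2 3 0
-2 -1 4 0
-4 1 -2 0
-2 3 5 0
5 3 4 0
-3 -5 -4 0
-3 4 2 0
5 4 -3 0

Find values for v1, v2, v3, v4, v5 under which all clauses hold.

v1 = F, v2 = F, v3 = F, v4 = T, v5 = T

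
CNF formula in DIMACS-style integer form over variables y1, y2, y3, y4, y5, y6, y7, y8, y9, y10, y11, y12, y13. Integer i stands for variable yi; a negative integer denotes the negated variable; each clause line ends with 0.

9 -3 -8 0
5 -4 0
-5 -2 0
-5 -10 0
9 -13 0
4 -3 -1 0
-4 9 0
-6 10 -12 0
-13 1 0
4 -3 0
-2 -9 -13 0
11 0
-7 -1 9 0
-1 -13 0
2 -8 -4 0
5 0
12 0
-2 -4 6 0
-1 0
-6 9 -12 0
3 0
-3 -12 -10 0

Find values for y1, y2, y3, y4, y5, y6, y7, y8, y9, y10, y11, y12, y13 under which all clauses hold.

y1 = False  y2 = False  y3 = True  y4 = True  y5 = True  y6 = False  y7 = False  y8 = False  y9 = True  y10 = False  y11 = True  y12 = True  y13 = False

Check each clause:
  1. (NOT y3 OR NOT y8 OR y9) — NOT y8 is true.
  2. (y5 OR NOT y4) — y5 is true.
  3. (NOT y2 OR NOT y5) — NOT y2 is true.
  4. (NOT y10 OR NOT y5) — NOT y10 is true.
  5. (y9 OR NOT y13) — y9 is true.
  6. (NOT y1 OR NOT y3 OR y4) — y4 is true.
  7. (NOT y4 OR y9) — y9 is true.
  8. (NOT y12 OR y10 OR NOT y6) — NOT y6 is true.
  9. (y1 OR NOT y13) — NOT y13 is true.
  10. (NOT y3 OR y4) — y4 is true.
  11. (NOT y2 OR NOT y9 OR NOT y13) — NOT y13 is true.
  12. (y11) — y11 is true.
  13. (NOT y1 OR y9 OR NOT y7) — y9 is true.
  14. (NOT y13 OR NOT y1) — NOT y13 is true.
  15. (NOT y4 OR NOT y8 OR y2) — NOT y8 is true.
  16. (y5) — y5 is true.
  17. (y12) — y12 is true.
  18. (y6 OR NOT y2 OR NOT y4) — NOT y2 is true.
  19. (NOT y1) — NOT y1 is true.
  20. (y9 OR NOT y12 OR NOT y6) — y9 is true.
  21. (y3) — y3 is true.
  22. (NOT y12 OR NOT y3 OR NOT y10) — NOT y10 is true.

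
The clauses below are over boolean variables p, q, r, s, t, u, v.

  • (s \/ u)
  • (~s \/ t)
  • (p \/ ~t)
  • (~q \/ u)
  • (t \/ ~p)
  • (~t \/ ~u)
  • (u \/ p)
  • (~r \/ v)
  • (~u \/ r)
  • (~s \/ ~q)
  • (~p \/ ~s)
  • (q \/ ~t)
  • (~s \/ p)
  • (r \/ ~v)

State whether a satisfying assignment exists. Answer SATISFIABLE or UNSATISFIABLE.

SATISFIABLE

Branch on p: take p = False.
  then t is forced to False.
  then s is forced to False.
  then u is forced to True.
  then r is forced to True.
  then v is forced to True.
q is now unconstrained; take q = True.
So p = False  q = True  r = True  s = False  t = False  u = True  v = True is a satisfying assignment.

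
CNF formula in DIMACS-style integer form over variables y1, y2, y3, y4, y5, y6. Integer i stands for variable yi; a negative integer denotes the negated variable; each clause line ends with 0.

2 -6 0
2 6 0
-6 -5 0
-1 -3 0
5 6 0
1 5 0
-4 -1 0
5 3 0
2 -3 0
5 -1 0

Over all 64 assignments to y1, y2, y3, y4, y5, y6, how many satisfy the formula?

The models are:
  y1=0 y2=1 y3=0 y4=0 y5=1 y6=0
  y1=0 y2=1 y3=0 y4=1 y5=1 y6=0
  y1=0 y2=1 y3=1 y4=0 y5=1 y6=0
  y1=0 y2=1 y3=1 y4=1 y5=1 y6=0
  y1=1 y2=1 y3=0 y4=0 y5=1 y6=0
Count: 5.

5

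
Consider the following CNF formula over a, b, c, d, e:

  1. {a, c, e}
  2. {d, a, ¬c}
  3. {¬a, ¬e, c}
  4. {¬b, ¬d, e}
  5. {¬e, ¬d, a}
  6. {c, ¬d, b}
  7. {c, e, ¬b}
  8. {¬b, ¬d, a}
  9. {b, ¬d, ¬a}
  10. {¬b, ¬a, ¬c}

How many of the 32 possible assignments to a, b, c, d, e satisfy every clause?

Satisfying assignments:
  a=F b=F c=F d=F e=T
  a=F b=F c=T d=T e=F
  a=F b=T c=F d=F e=T
  a=T b=F c=F d=F e=F
  a=T b=F c=T d=F e=F
  a=T b=F c=T d=F e=T
Count: 6.

6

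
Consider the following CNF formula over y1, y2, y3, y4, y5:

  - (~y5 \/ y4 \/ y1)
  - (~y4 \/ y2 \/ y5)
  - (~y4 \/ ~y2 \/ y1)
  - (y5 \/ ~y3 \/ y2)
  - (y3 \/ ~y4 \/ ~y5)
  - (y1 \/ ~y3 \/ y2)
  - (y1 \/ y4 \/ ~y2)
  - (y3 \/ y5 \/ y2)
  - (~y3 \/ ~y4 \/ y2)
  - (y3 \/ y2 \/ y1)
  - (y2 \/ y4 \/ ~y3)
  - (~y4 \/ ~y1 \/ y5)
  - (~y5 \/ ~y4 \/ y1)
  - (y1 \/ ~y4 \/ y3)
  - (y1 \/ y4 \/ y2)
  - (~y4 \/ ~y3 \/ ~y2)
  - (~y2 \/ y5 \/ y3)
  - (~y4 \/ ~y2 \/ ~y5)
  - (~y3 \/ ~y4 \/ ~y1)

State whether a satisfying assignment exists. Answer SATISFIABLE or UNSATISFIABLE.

SATISFIABLE

Branch on y1: take y1 = True.
Set y2 = False and propagate.
Try y3 = False.
  then y5 is forced to True.
  then y4 is forced to False.
So y1=T, y2=F, y3=F, y4=F, y5=T is a satisfying assignment.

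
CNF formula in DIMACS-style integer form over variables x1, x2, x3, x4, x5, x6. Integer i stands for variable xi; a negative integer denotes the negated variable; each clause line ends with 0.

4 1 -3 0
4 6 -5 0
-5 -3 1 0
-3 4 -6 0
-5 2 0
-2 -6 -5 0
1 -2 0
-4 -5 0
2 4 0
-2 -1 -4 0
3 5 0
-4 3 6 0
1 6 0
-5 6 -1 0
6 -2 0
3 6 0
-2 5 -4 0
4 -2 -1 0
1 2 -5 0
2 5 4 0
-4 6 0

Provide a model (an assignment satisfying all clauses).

x1=False, x2=False, x3=True, x4=True, x5=False, x6=True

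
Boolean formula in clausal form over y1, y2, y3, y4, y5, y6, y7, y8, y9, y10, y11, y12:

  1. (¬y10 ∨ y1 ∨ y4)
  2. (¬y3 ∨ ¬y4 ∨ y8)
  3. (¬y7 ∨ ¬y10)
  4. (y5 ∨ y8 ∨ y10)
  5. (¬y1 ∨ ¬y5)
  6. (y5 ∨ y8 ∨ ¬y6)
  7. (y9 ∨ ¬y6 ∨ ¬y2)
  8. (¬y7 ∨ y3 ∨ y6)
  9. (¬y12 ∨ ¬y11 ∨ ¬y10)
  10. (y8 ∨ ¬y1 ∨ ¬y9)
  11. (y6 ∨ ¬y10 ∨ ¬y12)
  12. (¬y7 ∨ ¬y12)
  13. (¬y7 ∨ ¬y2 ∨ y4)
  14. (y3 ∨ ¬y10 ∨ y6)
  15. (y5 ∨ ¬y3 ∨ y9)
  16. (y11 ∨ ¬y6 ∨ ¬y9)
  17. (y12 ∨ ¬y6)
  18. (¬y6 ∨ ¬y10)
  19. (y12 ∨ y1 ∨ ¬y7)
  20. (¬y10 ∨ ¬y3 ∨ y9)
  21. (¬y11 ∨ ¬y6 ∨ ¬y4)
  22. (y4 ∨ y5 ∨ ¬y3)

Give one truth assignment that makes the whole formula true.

y1 = 0  y2 = 0  y3 = 0  y4 = 0  y5 = 1  y6 = 1  y7 = 0  y8 = 0  y9 = 1  y10 = 0  y11 = 1  y12 = 1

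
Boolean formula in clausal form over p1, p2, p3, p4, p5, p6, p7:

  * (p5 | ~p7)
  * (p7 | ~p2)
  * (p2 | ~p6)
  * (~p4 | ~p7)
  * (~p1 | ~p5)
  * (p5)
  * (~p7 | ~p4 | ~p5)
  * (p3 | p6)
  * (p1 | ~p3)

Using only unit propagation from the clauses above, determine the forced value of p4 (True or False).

False

(p5) is a unit clause: p5 = True.
(~p5 | ~p1) with p5 = True leaves only ~p1, so p1 = False.
(p1 | ~p3): since p1 = False, the clause reduces to (~p3). p3 = False.
(p6 | p3) with p3 = False leaves only p6, so p6 = True.
From (p2 | ~p6) and p6 = True: p2 = True.
From (p7 | ~p2) and p2 = True: p7 = True.
(~p4 | ~p7) with p7 = True leaves only ~p4, so p4 = False.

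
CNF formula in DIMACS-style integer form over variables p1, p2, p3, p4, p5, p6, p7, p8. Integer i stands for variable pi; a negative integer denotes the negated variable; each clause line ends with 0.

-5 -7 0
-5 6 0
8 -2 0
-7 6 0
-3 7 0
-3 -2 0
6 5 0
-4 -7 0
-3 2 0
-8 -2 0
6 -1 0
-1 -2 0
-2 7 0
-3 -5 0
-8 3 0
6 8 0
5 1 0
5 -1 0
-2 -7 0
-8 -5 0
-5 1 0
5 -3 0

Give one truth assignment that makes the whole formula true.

p1=True, p2=False, p3=False, p4=False, p5=True, p6=True, p7=False, p8=False

Check each clause:
  1. (~p7 | ~p5) — ~p7 is true.
  2. (~p5 | p6) — p6 is true.
  3. (p8 | ~p2) — ~p2 is true.
  4. (p6 | ~p7) — ~p7 is true.
  5. (~p3 | p7) — ~p3 is true.
  6. (~p3 | ~p2) — ~p3 is true.
  7. (p5 | p6) — p5 is true.
  8. (~p7 | ~p4) — ~p7 is true.
  9. (~p3 | p2) — ~p3 is true.
  10. (~p2 | ~p8) — ~p8 is true.
  11. (~p1 | p6) — p6 is true.
  12. (~p2 | ~p1) — ~p2 is true.
  13. (~p2 | p7) — ~p2 is true.
  14. (~p5 | ~p3) — ~p3 is true.
  15. (p3 | ~p8) — ~p8 is true.
  16. (p8 | p6) — p6 is true.
  17. (p1 | p5) — p1 is true.
  18. (~p1 | p5) — p5 is true.
  19. (~p2 | ~p7) — ~p7 is true.
  20. (~p5 | ~p8) — ~p8 is true.
  21. (p1 | ~p5) — p1 is true.
  22. (p5 | ~p3) — ~p3 is true.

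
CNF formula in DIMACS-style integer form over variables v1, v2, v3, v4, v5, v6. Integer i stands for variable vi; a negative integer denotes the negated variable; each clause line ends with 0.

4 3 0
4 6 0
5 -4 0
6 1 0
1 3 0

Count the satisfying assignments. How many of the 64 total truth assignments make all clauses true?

18

Split on v4, then v1.
  v4=T, v1=T: forces v5=T; v2, v3, v6 free → 2^3 = 8.
  v4=T, v1=F: remaining (v2,v3,v5,v6) ∈ {(F,T,T,T); (T,T,T,T)} — 2.
  v4=F, v1=T: remaining (v2,v3,v5,v6) ∈ {(F,T,F,T); (F,T,T,T); (T,T,F,T); (T,T,T,T)} — 4.
  v4=F, v1=F: remaining (v2,v3,v5,v6) ∈ {(F,T,F,T); (F,T,T,T); (T,T,F,T); (T,T,T,T)} — 4.
Total: 8 + 2 + 4 + 4 = 18.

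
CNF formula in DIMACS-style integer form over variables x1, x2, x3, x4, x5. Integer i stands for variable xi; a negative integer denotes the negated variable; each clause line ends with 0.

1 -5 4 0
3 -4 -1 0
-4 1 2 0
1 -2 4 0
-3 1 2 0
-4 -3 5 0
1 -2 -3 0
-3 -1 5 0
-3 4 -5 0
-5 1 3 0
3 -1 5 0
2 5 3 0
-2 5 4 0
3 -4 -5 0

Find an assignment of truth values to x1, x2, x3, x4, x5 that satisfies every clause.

Try x1 = True.
Branch on x2: take x2 = False.
For the remaining variables, x3 = True, x4 = True, x5 = True works.
Every clause has at least one true literal under this assignment.

x1 = True  x2 = False  x3 = True  x4 = True  x5 = True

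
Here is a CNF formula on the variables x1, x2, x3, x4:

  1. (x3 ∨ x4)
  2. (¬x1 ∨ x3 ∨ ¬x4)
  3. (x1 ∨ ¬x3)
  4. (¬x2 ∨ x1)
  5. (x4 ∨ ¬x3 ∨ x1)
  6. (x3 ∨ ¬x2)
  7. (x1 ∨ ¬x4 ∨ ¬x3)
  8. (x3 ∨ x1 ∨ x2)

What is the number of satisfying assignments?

4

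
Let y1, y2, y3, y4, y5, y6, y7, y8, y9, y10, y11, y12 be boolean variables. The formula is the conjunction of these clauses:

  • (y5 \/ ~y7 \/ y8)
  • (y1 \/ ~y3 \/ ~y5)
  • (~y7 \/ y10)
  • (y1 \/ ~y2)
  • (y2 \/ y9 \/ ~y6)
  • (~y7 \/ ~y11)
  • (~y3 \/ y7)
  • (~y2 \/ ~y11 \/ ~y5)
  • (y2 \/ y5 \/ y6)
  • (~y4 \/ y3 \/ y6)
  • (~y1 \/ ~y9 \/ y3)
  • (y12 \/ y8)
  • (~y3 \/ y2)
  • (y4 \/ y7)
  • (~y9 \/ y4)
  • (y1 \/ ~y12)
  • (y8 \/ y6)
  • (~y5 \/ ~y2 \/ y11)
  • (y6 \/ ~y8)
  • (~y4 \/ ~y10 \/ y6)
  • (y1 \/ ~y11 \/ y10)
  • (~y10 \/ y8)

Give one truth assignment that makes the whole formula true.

Set y1 = True and propagate.
Branch on y2: take y2 = True.
For the remaining variables, y3 = False, y4 = True, y5 = False, y6 = True, y7 = False, y8 = True, y9 = False, y10 = False, y11 = True, y12 = False works.
Every clause has at least one true literal under this assignment.

y1=T, y2=T, y3=F, y4=T, y5=F, y6=T, y7=F, y8=T, y9=F, y10=F, y11=T, y12=F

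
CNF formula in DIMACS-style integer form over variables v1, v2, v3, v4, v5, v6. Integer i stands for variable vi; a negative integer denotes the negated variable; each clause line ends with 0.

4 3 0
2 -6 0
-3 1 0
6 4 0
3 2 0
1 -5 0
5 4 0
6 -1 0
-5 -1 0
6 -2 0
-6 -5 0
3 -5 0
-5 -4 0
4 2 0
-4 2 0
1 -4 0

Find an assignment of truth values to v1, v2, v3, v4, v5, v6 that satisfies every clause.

v1 = True, v2 = True, v3 = True, v4 = True, v5 = False, v6 = True

Try v1 = True.
  then v6 is forced to True.
  then v2 is forced to True.
  then v5 is forced to False.
  then v4 is forced to True.
v3 is now unconstrained; take v3 = True.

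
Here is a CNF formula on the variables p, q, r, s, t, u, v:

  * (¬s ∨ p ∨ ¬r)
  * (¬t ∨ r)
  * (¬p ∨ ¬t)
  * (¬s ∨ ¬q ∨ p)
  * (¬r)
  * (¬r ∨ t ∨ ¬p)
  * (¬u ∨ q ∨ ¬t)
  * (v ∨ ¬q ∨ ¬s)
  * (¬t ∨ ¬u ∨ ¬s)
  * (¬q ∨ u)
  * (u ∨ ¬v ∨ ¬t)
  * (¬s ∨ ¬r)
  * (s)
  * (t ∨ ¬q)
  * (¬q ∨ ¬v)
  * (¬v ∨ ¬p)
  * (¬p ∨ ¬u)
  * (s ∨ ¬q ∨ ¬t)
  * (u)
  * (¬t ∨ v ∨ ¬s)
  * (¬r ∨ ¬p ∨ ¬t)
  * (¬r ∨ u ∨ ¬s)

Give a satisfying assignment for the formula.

The clause (¬r) is unit: r must be False.
The clause (¬t) is unit: t must be False.
The clause (s) is unit: s must be True.
Unit propagation: (¬q) forces q = False.
Unit propagation: (u) forces u = True.
The clause (¬p) is unit: p must be False.
v is now unconstrained; take v = True.

p=False, q=False, r=False, s=True, t=False, u=True, v=True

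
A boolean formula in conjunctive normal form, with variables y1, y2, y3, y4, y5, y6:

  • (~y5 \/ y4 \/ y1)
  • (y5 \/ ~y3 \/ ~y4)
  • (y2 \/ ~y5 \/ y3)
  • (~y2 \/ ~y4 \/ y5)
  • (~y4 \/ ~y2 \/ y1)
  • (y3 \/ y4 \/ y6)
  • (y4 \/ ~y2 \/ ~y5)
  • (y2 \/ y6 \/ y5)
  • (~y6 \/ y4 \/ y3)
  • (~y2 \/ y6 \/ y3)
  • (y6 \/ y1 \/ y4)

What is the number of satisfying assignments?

Case analysis on y4 and y2:
  y4=1, y2=1: remaining (y1,y3,y5,y6) ∈ {(1,0,1,1); (1,1,1,0); (1,1,1,1)} — 3.
  y4=1, y2=0: y1 free; 3 ways for (y3,y5,y6) × 2^1 = 6.
  y4=0, y2=1: remaining (y1,y3,y5,y6) ∈ {(0,1,0,1); (1,1,0,0); (1,1,0,1)} — 3.
  y4=0, y2=0: remaining (y1,y3,y5,y6) ∈ {(0,1,0,1); (1,1,0,1); (1,1,1,0); (1,1,1,1)} — 4.
Total: 3 + 6 + 3 + 4 = 16.

16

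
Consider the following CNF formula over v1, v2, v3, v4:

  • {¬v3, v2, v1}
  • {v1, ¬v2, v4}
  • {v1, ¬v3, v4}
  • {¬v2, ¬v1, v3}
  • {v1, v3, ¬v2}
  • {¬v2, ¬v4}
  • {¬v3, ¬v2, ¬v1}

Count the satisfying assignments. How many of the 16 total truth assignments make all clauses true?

6

The models are:
  v1=0 v2=0 v3=0 v4=0
  v1=0 v2=0 v3=0 v4=1
  v1=1 v2=0 v3=0 v4=0
  v1=1 v2=0 v3=0 v4=1
  v1=1 v2=0 v3=1 v4=0
  v1=1 v2=0 v3=1 v4=1
Count: 6.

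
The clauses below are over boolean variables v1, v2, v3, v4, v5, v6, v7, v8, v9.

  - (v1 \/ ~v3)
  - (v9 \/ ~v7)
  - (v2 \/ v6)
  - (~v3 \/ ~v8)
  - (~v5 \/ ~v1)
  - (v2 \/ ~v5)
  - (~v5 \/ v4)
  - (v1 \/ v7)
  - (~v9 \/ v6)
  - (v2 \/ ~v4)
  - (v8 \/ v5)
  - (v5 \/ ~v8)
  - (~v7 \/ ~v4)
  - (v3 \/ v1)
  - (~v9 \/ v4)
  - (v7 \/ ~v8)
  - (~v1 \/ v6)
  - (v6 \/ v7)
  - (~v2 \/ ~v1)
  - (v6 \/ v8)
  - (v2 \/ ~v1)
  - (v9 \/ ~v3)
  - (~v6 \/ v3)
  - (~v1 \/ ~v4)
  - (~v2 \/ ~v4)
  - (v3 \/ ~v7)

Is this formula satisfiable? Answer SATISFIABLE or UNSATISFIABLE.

UNSATISFIABLE

v1 = True:
  propagation gives v5=False, v8=True; an empty clause results — contradiction.
v1 = False:
  propagation gives v3=False; an empty clause results — contradiction.
Every branch closes, so no satisfying assignment exists.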